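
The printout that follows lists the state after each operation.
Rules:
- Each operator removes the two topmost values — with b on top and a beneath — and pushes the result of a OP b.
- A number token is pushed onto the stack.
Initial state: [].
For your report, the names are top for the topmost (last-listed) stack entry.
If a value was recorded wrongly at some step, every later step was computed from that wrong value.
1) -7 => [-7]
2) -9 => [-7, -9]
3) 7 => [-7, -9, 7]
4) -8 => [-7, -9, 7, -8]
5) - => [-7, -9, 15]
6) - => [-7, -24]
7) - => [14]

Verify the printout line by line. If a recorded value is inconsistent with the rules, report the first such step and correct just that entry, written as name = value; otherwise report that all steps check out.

step 7, top = 17

1. push -7: top = -7 (same as recorded)
2. push -9: top = -9 (matches)
3. push 7: top = 7 (verified)
4. push -8: top = -8 (same as recorded)
5. 7 - -8 = 15 (matches)
6. -9 - 15 = -24 (no discrepancy)
7. -7 - -24 = 17 (the printout disagrees here)
Step 7 is the first one off; corrected, top = 17.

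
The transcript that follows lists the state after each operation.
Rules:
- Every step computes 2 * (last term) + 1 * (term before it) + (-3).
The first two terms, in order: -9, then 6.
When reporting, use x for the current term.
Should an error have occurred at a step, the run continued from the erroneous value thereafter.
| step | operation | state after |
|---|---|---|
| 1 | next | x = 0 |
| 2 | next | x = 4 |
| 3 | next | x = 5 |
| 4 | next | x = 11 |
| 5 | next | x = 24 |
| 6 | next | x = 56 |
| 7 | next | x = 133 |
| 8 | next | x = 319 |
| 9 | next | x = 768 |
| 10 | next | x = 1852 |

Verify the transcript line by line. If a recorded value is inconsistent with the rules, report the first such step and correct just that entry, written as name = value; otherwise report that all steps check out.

step 2, x = 3

Recomputing the run from the initial state:
step 1: x = 0
step 2: x = 3
step 3: x = 3
step 4: x = 6
step 5: x = 12
step 6: x = 27
step 7: x = 63
step 8: x = 150
step 9: x = 360
step 10: x = 867
The first disagreement with the transcript is at step 2, where the value should be x = 3.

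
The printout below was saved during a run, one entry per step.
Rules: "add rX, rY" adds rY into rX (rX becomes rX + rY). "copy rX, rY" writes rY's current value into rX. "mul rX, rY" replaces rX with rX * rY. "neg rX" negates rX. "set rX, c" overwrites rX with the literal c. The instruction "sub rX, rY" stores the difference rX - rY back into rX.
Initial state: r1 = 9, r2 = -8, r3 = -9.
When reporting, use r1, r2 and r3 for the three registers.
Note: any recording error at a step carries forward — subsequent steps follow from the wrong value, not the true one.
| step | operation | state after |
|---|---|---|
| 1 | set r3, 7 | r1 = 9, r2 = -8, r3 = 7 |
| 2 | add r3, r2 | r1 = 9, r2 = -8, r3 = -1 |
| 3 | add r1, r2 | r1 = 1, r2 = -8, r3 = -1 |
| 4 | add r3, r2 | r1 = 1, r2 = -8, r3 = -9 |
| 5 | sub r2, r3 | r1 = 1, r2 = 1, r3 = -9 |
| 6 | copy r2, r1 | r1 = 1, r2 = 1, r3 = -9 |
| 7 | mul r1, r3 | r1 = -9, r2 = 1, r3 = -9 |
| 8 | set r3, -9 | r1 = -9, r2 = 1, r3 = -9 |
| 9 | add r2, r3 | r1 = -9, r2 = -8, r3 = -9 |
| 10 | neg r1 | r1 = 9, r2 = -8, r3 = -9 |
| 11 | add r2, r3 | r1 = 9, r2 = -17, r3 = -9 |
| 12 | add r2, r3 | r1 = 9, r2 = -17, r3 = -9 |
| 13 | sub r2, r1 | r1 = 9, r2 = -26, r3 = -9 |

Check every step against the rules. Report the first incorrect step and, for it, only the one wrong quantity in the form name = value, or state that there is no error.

Recomputing the run from the initial state:
step 1: r1 = 9, r2 = -8, r3 = 7
step 2: r1 = 9, r2 = -8, r3 = -1
step 3: r1 = 1, r2 = -8, r3 = -1
step 4: r1 = 1, r2 = -8, r3 = -9
step 5: r1 = 1, r2 = 1, r3 = -9
step 6: r1 = 1, r2 = 1, r3 = -9
step 7: r1 = -9, r2 = 1, r3 = -9
step 8: r1 = -9, r2 = 1, r3 = -9
step 9: r1 = -9, r2 = -8, r3 = -9
step 10: r1 = 9, r2 = -8, r3 = -9
step 11: r1 = 9, r2 = -17, r3 = -9
step 12: r1 = 9, r2 = -26, r3 = -9
step 13: r1 = 9, r2 = -35, r3 = -9
The first disagreement with the printout is at step 12, where the value should be r2 = -26.

step 12, r2 = -26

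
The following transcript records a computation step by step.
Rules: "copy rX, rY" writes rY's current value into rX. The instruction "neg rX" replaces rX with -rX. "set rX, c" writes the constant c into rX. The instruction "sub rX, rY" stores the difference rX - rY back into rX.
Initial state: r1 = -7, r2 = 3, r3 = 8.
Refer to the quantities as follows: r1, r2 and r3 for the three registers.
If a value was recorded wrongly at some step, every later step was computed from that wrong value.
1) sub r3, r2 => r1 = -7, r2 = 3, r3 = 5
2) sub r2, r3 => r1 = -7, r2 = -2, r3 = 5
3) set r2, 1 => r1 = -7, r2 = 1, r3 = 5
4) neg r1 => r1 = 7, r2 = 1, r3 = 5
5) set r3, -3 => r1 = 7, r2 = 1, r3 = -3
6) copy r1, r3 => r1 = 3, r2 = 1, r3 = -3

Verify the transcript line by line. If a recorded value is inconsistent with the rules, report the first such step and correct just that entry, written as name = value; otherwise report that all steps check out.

Recomputing the run from the initial state:
step 1: r1 = -7, r2 = 3, r3 = 5
step 2: r1 = -7, r2 = -2, r3 = 5
step 3: r1 = -7, r2 = 1, r3 = 5
step 4: r1 = 7, r2 = 1, r3 = 5
step 5: r1 = 7, r2 = 1, r3 = -3
step 6: r1 = -3, r2 = 1, r3 = -3
The first disagreement with the transcript is at step 6, where the value should be r1 = -3.

step 6, r1 = -3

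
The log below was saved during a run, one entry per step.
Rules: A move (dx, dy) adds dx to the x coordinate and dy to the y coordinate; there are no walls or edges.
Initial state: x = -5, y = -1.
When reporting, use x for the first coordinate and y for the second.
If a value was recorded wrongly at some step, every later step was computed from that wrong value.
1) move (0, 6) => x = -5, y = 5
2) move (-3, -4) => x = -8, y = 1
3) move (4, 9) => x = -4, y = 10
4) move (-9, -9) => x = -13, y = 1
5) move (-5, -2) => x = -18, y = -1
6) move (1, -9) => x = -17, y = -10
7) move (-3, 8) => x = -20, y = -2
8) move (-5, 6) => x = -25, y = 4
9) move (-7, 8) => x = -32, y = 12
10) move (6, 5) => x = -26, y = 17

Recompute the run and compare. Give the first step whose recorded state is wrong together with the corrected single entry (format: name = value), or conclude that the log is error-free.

step 1: x = -5 + (0) = -5, y = -1 + (6) = 5 -> no discrepancy
step 2: x = -5 + (-3) = -8, y = 5 + (-4) = 1 -> in agreement
step 3: x = -8 + (4) = -4, y = 1 + (9) = 10 -> agrees with the log
step 4: x = -4 + (-9) = -13, y = 10 + (-9) = 1 -> matches
step 5: x = -13 + (-5) = -18, y = 1 + (-2) = -1 -> no discrepancy
step 6: x = -18 + (1) = -17, y = -1 + (-9) = -10 -> in agreement
step 7: x = -17 + (-3) = -20, y = -10 + (8) = -2 -> exactly as logged
step 8: x = -20 + (-5) = -25, y = -2 + (6) = 4 -> exactly as logged
step 9: x = -25 + (-7) = -32, y = 4 + (8) = 12 -> agrees with the log
step 10: x = -32 + (6) = -26, y = 12 + (5) = 17 -> consistent with the log
Nothing is out of place; the run is error-free.

no error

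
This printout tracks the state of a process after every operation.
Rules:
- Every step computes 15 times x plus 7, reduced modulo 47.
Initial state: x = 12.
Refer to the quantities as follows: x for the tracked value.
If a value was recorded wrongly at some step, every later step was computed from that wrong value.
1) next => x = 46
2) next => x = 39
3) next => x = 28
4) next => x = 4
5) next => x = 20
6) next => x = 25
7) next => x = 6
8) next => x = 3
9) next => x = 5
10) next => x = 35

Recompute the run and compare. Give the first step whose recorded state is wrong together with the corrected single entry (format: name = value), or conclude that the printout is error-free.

step 1: x = (15*12 + 7) mod 47 = 46 -> no discrepancy
step 2: x = (15*46 + 7) mod 47 = 39 -> same as recorded
step 3: x = (15*39 + 7) mod 47 = 28 -> exactly as logged
step 4: x = (15*28 + 7) mod 47 = 4 -> same as recorded
step 5: x = (15*4 + 7) mod 47 = 20 -> agrees with the printout
step 6: x = (15*20 + 7) mod 47 = 25 -> in agreement
step 7: x = (15*25 + 7) mod 47 = 6 -> verified
step 8: x = (15*6 + 7) mod 47 = 3 -> confirmed correct
step 9: x = (15*3 + 7) mod 47 = 5 -> exactly as logged
step 10: x = (15*5 + 7) mod 47 = 35 -> consistent with the printout
The recomputation confirms every line.

no error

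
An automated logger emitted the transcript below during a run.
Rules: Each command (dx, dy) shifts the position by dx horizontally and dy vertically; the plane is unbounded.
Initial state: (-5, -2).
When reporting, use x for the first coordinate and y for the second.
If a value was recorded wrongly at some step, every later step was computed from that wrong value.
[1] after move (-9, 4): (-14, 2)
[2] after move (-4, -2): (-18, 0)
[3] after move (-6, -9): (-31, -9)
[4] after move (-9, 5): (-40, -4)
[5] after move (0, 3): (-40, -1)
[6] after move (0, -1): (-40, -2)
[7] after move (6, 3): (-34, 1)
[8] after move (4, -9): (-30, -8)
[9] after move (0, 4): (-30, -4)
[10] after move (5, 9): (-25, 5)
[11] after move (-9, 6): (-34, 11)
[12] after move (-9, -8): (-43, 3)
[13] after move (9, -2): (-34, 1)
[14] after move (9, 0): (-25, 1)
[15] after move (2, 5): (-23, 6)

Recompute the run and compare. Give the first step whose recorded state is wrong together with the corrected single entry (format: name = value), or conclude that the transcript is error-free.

step 1: x = -5 + (-9) = -14, y = -2 + (4) = 2 -> checks out
step 2: x = -14 + (-4) = -18, y = 2 + (-2) = 0 -> exactly as logged
step 3: x = -18 + (-6) = -24, y = 0 + (-9) = -9 -> a discrepancy with the transcript
The earliest wrong entry is at step 3: it should read x = -24.

step 3, x = -24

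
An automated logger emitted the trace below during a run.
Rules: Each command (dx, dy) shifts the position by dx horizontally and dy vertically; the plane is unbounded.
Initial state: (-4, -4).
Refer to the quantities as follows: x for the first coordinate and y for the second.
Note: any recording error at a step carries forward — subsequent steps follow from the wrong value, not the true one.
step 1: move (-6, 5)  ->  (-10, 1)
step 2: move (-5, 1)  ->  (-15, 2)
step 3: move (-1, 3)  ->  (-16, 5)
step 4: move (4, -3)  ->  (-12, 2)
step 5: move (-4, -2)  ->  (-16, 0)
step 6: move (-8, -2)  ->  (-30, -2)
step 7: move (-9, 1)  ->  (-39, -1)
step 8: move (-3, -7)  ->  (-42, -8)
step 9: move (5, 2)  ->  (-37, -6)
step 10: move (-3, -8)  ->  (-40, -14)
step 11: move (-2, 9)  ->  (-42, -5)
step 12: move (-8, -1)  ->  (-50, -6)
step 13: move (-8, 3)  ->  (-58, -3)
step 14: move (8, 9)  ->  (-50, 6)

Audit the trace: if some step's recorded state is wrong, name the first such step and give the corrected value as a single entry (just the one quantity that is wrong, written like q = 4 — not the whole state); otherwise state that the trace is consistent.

Step 1: x = -4 + (-6) = -10, y = -4 + (5) = 1 — verified.
Step 2: x = -10 + (-5) = -15, y = 1 + (1) = 2 — checks out.
Step 3: x = -15 + (-1) = -16, y = 2 + (3) = 5 — consistent with the trace.
Step 4: x = -16 + (4) = -12, y = 5 + (-3) = 2 — consistent with the trace.
Step 5: x = -12 + (-4) = -16, y = 2 + (-2) = 0 — exactly as logged.
Step 6: x = -16 + (-8) = -24, y = 0 + (-2) = -2 — the trace has a different value.
That makes step 6 the first incorrect line — x = -24 is what it should show.

step 6, x = -24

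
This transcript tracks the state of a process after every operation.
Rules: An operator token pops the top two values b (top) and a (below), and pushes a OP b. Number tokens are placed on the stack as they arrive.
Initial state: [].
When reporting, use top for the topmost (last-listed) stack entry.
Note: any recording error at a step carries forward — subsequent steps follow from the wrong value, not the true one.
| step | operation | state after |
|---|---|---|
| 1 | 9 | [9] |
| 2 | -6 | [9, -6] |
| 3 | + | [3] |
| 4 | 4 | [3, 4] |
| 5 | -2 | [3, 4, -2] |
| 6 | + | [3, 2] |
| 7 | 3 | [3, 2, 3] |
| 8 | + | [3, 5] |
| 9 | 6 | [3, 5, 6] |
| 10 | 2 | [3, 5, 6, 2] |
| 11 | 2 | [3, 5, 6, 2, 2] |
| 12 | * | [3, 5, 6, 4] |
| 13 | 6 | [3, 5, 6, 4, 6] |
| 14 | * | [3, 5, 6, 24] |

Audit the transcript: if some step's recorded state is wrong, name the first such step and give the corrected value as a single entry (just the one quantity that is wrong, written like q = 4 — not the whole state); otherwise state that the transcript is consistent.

no error

step 1: push 9: top = 9 -> same as recorded
step 2: push -6: top = -6 -> in agreement
step 3: 9 + -6 = 3 -> no discrepancy
step 4: push 4: top = 4 -> same as recorded
step 5: push -2: top = -2 -> in agreement
step 6: 4 + -2 = 2 -> verified
step 7: push 3: top = 3 -> confirmed correct
step 8: 2 + 3 = 5 -> consistent with the transcript
step 9: push 6: top = 6 -> matches
step 10: push 2: top = 2 -> in agreement
step 11: push 2: top = 2 -> agrees with the transcript
step 12: 2 * 2 = 4 -> agrees with the transcript
step 13: push 6: top = 6 -> verified
step 14: 4 * 6 = 24 -> confirmed correct
The recomputation confirms every line.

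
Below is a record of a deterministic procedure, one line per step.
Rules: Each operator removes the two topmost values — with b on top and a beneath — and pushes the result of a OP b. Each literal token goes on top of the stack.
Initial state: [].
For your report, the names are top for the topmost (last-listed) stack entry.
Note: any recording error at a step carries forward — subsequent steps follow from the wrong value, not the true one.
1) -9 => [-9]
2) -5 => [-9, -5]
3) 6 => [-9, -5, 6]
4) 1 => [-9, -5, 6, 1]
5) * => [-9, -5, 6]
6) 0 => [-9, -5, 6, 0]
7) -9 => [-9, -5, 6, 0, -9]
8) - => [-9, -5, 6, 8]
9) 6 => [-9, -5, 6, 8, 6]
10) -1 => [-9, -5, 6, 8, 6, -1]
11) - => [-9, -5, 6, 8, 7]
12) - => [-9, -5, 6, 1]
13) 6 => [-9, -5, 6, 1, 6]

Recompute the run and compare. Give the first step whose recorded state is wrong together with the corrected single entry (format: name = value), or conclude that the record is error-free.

step 8, top = 9

step 1: push -9: top = -9 -> checks out
step 2: push -5: top = -5 -> no discrepancy
step 3: push 6: top = 6 -> exactly as logged
step 4: push 1: top = 1 -> checks out
step 5: 6 * 1 = 6 -> no discrepancy
step 6: push 0: top = 0 -> confirmed correct
step 7: push -9: top = -9 -> confirmed correct
step 8: 0 - -9 = 9 -> the entry is off here
Conclusion: step 8 carries the first error; the entry should be top = 9.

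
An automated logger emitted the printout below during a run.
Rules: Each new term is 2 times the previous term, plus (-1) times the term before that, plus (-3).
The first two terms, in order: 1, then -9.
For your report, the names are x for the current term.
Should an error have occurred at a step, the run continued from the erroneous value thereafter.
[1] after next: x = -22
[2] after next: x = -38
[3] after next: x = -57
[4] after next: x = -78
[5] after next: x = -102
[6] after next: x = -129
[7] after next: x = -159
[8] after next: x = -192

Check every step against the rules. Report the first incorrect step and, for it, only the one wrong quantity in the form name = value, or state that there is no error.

step 4, x = -79

Step 1: x = 2*(-9) + (-1)*(1) + (-3) = -22 — exactly as logged.
Step 2: x = 2*(-22) + (-1)*(-9) + (-3) = -38 — checks out.
Step 3: x = 2*(-38) + (-1)*(-22) + (-3) = -57 — verified.
Step 4: x = 2*(-57) + (-1)*(-38) + (-3) = -79 — the entry is off here.
So the first discrepancy is step 4, where the right value is x = -79.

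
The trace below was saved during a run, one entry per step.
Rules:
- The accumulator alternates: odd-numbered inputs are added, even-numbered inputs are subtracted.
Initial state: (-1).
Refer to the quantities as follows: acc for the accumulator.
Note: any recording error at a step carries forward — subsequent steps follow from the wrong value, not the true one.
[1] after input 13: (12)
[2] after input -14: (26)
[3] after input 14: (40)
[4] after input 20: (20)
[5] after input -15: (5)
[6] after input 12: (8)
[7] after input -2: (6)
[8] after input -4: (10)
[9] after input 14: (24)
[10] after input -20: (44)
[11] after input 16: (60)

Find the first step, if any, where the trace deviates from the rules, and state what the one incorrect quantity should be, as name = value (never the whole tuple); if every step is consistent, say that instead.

1. acc = -1 + 13 = 12 (same as recorded)
2. acc = 12 - -14 = 26 (agrees with the trace)
3. acc = 26 + 14 = 40 (matches)
4. acc = 40 - 20 = 20 (checks out)
5. acc = 20 + -15 = 5 (in agreement)
6. acc = 5 - 12 = -7 (first mismatch against the trace)
Conclusion: step 6 carries the first error; the entry should be acc = -7.

step 6, acc = -7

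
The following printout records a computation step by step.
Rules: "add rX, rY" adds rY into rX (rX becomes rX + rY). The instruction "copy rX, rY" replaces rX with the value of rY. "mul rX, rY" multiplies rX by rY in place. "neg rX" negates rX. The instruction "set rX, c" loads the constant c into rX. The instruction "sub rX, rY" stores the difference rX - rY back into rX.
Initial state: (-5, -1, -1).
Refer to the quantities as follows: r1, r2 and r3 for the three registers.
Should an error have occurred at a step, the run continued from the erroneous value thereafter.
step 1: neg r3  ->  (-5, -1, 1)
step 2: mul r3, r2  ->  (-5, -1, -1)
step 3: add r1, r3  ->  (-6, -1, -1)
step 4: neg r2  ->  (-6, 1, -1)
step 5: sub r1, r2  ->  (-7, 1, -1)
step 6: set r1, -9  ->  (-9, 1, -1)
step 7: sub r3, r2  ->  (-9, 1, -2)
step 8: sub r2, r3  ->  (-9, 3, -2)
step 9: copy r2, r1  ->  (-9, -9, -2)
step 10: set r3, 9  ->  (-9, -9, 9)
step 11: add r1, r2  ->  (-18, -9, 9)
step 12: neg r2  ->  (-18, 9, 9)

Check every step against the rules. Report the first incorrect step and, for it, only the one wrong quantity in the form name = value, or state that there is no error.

no error

1. r3 = -(-1) = 1 (confirmed correct)
2. r3 = 1 * -1 = -1 (agrees with the printout)
3. r1 = -5 + -1 = -6 (matches)
4. r2 = -(-1) = 1 (consistent with the printout)
5. r1 = -6 - 1 = -7 (consistent with the printout)
6. r1 = -9 (confirmed correct)
7. r3 = -1 - 1 = -2 (exactly as logged)
8. r2 = 1 - -2 = 3 (same as recorded)
9. r2 = -9 (in agreement)
10. r3 = 9 (checks out)
11. r1 = -9 + -9 = -18 (matches)
12. r2 = -(-9) = 9 (consistent with the printout)
No step deviates from the rules.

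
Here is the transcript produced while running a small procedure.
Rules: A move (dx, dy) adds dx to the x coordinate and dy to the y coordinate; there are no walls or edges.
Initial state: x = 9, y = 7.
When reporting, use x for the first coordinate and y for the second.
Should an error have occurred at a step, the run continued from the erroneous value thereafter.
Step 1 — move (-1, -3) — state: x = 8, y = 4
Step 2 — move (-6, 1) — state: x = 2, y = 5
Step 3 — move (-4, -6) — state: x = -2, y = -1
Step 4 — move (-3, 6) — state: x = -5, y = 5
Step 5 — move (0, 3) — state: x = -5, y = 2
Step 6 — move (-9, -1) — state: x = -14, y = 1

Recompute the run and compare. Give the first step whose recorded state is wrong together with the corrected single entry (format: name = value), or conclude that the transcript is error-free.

Step 1: x = 9 + (-1) = 8, y = 7 + (-3) = 4 — no discrepancy.
Step 2: x = 8 + (-6) = 2, y = 4 + (1) = 5 — agrees with the transcript.
Step 3: x = 2 + (-4) = -2, y = 5 + (-6) = -1 — checks out.
Step 4: x = -2 + (-3) = -5, y = -1 + (6) = 5 — checks out.
Step 5: x = -5 + (0) = -5, y = 5 + (3) = 8 — the recorded entry deviates here.
The earliest wrong entry is at step 5: it should read y = 8.

step 5, y = 8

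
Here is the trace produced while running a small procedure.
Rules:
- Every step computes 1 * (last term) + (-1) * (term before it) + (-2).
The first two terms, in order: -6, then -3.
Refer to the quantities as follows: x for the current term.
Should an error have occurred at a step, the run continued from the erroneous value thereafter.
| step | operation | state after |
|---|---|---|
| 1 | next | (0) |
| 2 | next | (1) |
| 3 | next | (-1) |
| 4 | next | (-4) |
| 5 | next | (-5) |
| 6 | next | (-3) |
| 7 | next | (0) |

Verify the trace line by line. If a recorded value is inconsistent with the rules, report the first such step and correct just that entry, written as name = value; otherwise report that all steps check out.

step 1, x = 1

Recomputing the run from the initial state:
step 1: x = 1
step 2: x = 2
step 3: x = -1
step 4: x = -5
step 5: x = -6
step 6: x = -3
step 7: x = 1
The first disagreement with the trace is at step 1, where the value should be x = 1.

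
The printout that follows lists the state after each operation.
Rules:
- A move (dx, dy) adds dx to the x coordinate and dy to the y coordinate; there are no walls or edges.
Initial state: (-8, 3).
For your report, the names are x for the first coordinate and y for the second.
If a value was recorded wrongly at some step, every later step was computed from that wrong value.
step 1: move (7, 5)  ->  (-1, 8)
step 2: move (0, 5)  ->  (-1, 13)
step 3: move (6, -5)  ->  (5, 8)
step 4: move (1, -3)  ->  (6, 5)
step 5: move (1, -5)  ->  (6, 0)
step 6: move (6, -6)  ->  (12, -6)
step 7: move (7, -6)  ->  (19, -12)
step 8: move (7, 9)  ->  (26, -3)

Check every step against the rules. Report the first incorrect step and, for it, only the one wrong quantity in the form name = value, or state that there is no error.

step 5, x = 7

1. x = -8 + (7) = -1, y = 3 + (5) = 8 (exactly as logged)
2. x = -1 + (0) = -1, y = 8 + (5) = 13 (confirmed correct)
3. x = -1 + (6) = 5, y = 13 + (-5) = 8 (verified)
4. x = 5 + (1) = 6, y = 8 + (-3) = 5 (matches)
5. x = 6 + (1) = 7, y = 5 + (-5) = 0 (first mismatch against the printout)
So the first discrepancy is step 5, where the right value is x = 7.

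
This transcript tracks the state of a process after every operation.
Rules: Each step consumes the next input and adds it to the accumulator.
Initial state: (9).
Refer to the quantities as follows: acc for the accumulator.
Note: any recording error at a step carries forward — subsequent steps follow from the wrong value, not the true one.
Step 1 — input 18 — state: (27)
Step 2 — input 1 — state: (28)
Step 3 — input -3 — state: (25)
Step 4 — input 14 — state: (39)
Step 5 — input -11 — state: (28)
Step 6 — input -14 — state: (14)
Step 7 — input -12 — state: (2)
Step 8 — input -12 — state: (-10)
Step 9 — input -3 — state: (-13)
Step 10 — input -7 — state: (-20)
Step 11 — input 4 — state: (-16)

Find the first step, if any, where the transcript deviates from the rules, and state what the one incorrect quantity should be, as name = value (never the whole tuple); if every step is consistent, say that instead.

Recomputing the run from the initial state:
step 1: acc = 27
step 2: acc = 28
step 3: acc = 25
step 4: acc = 39
step 5: acc = 28
step 6: acc = 14
step 7: acc = 2
step 8: acc = -10
step 9: acc = -13
step 10: acc = -20
step 11: acc = -16
This matches the transcript at every step.

no error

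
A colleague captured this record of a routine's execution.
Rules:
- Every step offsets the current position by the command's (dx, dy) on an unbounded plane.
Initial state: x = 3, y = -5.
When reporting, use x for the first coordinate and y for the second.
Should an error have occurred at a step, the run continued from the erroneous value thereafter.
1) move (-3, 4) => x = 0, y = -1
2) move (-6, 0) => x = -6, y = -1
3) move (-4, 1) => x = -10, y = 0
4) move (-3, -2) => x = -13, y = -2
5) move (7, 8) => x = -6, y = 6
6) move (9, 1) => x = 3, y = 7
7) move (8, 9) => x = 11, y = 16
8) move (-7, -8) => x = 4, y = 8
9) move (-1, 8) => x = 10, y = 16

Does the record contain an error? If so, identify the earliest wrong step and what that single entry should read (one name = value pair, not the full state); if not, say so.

Step 1: x = 3 + (-3) = 0, y = -5 + (4) = -1 — same as recorded.
Step 2: x = 0 + (-6) = -6, y = -1 + (0) = -1 — checks out.
Step 3: x = -6 + (-4) = -10, y = -1 + (1) = 0 — same as recorded.
Step 4: x = -10 + (-3) = -13, y = 0 + (-2) = -2 — consistent with the record.
Step 5: x = -13 + (7) = -6, y = -2 + (8) = 6 — matches.
Step 6: x = -6 + (9) = 3, y = 6 + (1) = 7 — agrees with the record.
Step 7: x = 3 + (8) = 11, y = 7 + (9) = 16 — no discrepancy.
Step 8: x = 11 + (-7) = 4, y = 16 + (-8) = 8 — consistent with the record.
Step 9: x = 4 + (-1) = 3, y = 8 + (8) = 16 — first mismatch against the record.
First incorrect step: 9; the correct value is x = 3.

step 9, x = 3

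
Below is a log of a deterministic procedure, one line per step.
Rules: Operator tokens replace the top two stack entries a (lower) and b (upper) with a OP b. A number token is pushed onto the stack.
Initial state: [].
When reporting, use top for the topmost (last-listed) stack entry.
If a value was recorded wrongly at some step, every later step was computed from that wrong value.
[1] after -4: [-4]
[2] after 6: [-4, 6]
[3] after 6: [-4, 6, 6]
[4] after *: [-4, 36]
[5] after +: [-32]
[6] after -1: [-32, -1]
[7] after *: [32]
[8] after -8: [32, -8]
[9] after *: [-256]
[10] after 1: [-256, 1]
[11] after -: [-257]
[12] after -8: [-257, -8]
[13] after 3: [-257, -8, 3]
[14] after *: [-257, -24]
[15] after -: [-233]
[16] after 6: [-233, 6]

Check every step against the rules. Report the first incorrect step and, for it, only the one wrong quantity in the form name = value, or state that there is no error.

step 5, top = 32

Step 1: push -4: top = -4 — exactly as logged.
Step 2: push 6: top = 6 — consistent with the log.
Step 3: push 6: top = 6 — same as recorded.
Step 4: 6 * 6 = 36 — in agreement.
Step 5: -4 + 36 = 32 — the log has a different value.
Conclusion: step 5 carries the first error; the entry should be top = 32.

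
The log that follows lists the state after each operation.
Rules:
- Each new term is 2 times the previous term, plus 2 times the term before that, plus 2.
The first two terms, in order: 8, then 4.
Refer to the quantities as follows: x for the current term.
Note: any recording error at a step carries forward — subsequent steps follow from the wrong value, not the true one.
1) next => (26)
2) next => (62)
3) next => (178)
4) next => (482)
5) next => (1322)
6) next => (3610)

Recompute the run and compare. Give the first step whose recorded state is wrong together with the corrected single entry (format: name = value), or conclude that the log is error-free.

step 1: x = 2*(4) + (2)*(8) + (2) = 26 -> same as recorded
step 2: x = 2*(26) + (2)*(4) + (2) = 62 -> checks out
step 3: x = 2*(62) + (2)*(26) + (2) = 178 -> in agreement
step 4: x = 2*(178) + (2)*(62) + (2) = 482 -> in agreement
step 5: x = 2*(482) + (2)*(178) + (2) = 1322 -> checks out
step 6: x = 2*(1322) + (2)*(482) + (2) = 3610 -> exactly as logged
No step deviates from the rules.

no error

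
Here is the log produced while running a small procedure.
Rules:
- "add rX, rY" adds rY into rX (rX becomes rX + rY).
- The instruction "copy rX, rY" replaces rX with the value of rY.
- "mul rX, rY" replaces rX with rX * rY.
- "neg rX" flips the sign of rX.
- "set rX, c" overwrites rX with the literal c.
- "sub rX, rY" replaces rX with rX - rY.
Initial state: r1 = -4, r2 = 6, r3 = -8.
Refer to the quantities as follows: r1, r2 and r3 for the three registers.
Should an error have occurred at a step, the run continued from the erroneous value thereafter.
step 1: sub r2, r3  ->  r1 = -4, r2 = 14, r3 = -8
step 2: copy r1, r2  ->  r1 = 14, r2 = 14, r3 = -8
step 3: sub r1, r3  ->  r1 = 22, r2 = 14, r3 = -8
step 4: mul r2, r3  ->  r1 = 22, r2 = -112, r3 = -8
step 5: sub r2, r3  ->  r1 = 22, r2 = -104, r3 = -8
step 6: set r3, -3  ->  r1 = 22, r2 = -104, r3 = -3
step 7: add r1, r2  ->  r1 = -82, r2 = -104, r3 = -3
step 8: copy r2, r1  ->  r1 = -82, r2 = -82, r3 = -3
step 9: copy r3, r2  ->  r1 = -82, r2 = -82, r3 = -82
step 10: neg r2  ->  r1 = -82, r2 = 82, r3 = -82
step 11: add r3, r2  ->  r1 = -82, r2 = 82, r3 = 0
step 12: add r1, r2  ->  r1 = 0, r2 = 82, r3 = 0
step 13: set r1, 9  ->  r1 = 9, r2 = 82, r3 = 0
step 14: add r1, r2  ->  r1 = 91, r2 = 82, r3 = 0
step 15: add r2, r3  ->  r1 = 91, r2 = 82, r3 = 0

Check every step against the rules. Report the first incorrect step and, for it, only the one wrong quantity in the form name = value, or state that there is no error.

1. r2 = 6 - -8 = 14 (same as recorded)
2. r1 = 14 (verified)
3. r1 = 14 - -8 = 22 (no discrepancy)
4. r2 = 14 * -8 = -112 (in agreement)
5. r2 = -112 - -8 = -104 (same as recorded)
6. r3 = -3 (checks out)
7. r1 = 22 + -104 = -82 (exactly as logged)
8. r2 = -82 (matches)
9. r3 = -82 (same as recorded)
10. r2 = -(-82) = 82 (consistent with the log)
11. r3 = -82 + 82 = 0 (consistent with the log)
12. r1 = -82 + 82 = 0 (consistent with the log)
13. r1 = 9 (agrees with the log)
14. r1 = 9 + 82 = 91 (confirmed correct)
15. r2 = 82 + 0 = 82 (verified)
Every step is consistent.

no error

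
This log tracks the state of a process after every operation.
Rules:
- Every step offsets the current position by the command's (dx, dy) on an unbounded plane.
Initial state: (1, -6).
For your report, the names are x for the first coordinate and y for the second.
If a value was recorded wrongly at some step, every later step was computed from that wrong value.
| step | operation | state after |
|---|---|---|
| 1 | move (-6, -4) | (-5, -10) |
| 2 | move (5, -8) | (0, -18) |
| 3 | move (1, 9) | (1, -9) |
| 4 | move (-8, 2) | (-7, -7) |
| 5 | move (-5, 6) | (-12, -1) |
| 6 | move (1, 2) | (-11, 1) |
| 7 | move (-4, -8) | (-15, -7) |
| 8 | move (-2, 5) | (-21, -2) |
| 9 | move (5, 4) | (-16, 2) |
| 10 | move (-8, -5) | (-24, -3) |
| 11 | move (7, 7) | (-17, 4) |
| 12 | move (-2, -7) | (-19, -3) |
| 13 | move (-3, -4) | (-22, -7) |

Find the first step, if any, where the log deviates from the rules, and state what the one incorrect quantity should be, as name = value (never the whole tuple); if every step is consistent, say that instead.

1. x = 1 + (-6) = -5, y = -6 + (-4) = -10 (matches)
2. x = -5 + (5) = 0, y = -10 + (-8) = -18 (confirmed correct)
3. x = 0 + (1) = 1, y = -18 + (9) = -9 (exactly as logged)
4. x = 1 + (-8) = -7, y = -9 + (2) = -7 (same as recorded)
5. x = -7 + (-5) = -12, y = -7 + (6) = -1 (consistent with the log)
6. x = -12 + (1) = -11, y = -1 + (2) = 1 (no discrepancy)
7. x = -11 + (-4) = -15, y = 1 + (-8) = -7 (checks out)
8. x = -15 + (-2) = -17, y = -7 + (5) = -2 (the log has a different value)
That makes step 8 the first incorrect line — x = -17 is what it should show.

step 8, x = -17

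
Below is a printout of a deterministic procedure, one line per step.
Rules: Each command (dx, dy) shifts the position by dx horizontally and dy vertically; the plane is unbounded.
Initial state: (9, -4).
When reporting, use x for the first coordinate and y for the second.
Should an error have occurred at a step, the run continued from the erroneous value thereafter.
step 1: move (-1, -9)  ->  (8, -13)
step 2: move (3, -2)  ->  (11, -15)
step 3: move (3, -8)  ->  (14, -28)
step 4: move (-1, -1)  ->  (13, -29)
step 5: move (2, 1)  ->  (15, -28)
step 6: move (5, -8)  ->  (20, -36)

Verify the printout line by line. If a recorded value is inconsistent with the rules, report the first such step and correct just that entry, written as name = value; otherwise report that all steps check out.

step 3, y = -23

Recomputing the run from the initial state:
step 1: x = 8, y = -13
step 2: x = 11, y = -15
step 3: x = 14, y = -23
step 4: x = 13, y = -24
step 5: x = 15, y = -23
step 6: x = 20, y = -31
The first disagreement with the printout is at step 3, where the value should be y = -23.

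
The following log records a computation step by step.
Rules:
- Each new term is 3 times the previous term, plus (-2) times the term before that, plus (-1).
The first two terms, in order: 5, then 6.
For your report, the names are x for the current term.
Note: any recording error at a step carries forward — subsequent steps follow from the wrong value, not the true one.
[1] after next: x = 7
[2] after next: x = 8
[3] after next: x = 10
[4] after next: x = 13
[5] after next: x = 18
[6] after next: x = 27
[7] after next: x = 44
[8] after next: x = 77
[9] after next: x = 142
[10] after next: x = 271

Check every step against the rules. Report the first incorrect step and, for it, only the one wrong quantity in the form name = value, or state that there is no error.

step 3, x = 9

Recomputing the run from the initial state:
step 1: x = 7
step 2: x = 8
step 3: x = 9
step 4: x = 10
step 5: x = 11
step 6: x = 12
step 7: x = 13
step 8: x = 14
step 9: x = 15
step 10: x = 16
The first disagreement with the log is at step 3, where the value should be x = 9.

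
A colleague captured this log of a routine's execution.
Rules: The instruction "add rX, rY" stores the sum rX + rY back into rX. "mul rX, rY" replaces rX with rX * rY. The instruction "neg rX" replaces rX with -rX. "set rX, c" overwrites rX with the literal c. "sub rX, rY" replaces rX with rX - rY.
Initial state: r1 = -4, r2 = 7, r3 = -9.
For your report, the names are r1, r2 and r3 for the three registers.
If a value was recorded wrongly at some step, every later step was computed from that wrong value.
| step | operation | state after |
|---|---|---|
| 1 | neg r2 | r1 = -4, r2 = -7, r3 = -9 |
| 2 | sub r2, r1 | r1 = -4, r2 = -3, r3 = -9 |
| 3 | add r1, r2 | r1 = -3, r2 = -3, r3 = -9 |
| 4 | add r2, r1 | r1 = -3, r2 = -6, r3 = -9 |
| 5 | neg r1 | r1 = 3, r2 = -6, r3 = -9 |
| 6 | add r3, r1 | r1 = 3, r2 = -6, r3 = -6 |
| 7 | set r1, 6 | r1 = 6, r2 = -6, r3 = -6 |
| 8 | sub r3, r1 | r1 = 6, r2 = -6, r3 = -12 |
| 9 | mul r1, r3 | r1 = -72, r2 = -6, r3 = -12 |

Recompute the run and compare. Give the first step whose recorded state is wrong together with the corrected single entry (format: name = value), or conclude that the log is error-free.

Recomputing the run from the initial state:
step 1: r1 = -4, r2 = -7, r3 = -9
step 2: r1 = -4, r2 = -3, r3 = -9
step 3: r1 = -7, r2 = -3, r3 = -9
step 4: r1 = -7, r2 = -10, r3 = -9
step 5: r1 = 7, r2 = -10, r3 = -9
step 6: r1 = 7, r2 = -10, r3 = -2
step 7: r1 = 6, r2 = -10, r3 = -2
step 8: r1 = 6, r2 = -10, r3 = -8
step 9: r1 = -48, r2 = -10, r3 = -8
The first disagreement with the log is at step 3, where the value should be r1 = -7.

step 3, r1 = -7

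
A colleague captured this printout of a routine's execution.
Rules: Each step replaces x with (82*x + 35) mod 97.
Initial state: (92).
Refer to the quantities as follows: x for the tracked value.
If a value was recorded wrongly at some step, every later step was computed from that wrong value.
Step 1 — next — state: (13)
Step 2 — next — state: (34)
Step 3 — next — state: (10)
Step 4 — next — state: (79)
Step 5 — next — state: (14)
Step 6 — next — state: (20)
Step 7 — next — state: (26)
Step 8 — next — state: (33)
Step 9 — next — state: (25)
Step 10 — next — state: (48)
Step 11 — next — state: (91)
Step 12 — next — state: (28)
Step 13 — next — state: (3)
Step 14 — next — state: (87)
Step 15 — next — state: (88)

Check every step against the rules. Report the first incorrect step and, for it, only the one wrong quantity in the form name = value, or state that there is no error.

step 6, x = 19

Step 1: x = (82*92 + 35) mod 97 = 13 — checks out.
Step 2: x = (82*13 + 35) mod 97 = 34 — agrees with the printout.
Step 3: x = (82*34 + 35) mod 97 = 10 — confirmed correct.
Step 4: x = (82*10 + 35) mod 97 = 79 — checks out.
Step 5: x = (82*79 + 35) mod 97 = 14 — in agreement.
Step 6: x = (82*14 + 35) mod 97 = 19 — the printout has a different value.
The audit stops at step 6: the recorded entry is wrong and should be x = 19.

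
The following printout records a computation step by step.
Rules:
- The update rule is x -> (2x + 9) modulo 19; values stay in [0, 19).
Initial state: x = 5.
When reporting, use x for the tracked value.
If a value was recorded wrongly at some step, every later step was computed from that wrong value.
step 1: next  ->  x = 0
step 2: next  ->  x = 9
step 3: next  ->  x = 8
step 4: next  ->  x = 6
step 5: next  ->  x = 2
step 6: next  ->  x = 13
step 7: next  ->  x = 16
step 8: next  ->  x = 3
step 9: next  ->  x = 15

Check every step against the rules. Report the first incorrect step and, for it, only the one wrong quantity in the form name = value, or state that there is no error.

no error

Step 1: x = (2*5 + 9) mod 19 = 0 — confirmed correct.
Step 2: x = (2*0 + 9) mod 19 = 9 — no discrepancy.
Step 3: x = (2*9 + 9) mod 19 = 8 — exactly as logged.
Step 4: x = (2*8 + 9) mod 19 = 6 — verified.
Step 5: x = (2*6 + 9) mod 19 = 2 — checks out.
Step 6: x = (2*2 + 9) mod 19 = 13 — in agreement.
Step 7: x = (2*13 + 9) mod 19 = 16 — in agreement.
Step 8: x = (2*16 + 9) mod 19 = 3 — verified.
Step 9: x = (2*3 + 9) mod 19 = 15 — agrees with the printout.
All entries verified; no error found.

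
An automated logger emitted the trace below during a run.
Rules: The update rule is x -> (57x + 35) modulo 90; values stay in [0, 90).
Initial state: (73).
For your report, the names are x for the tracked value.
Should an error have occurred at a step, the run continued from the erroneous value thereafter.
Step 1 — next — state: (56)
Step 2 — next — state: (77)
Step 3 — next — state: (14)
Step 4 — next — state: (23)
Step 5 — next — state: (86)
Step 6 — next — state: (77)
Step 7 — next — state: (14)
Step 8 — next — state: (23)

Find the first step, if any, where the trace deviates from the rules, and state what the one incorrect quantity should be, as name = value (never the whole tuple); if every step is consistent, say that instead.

Recomputing the run from the initial state:
step 1: x = 56
step 2: x = 77
step 3: x = 14
step 4: x = 23
step 5: x = 86
step 6: x = 77
step 7: x = 14
step 8: x = 23
This matches the trace at every step.

no error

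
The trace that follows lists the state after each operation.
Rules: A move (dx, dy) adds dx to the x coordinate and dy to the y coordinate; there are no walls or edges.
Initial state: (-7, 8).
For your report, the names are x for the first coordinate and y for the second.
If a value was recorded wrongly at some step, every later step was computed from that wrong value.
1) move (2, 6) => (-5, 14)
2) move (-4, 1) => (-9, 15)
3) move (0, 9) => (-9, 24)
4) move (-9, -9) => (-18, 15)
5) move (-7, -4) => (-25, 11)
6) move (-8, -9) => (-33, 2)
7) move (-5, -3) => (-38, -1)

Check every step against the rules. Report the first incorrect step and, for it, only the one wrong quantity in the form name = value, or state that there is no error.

Recomputing the run from the initial state:
step 1: x = -5, y = 14
step 2: x = -9, y = 15
step 3: x = -9, y = 24
step 4: x = -18, y = 15
step 5: x = -25, y = 11
step 6: x = -33, y = 2
step 7: x = -38, y = -1
This matches the trace at every step.

no error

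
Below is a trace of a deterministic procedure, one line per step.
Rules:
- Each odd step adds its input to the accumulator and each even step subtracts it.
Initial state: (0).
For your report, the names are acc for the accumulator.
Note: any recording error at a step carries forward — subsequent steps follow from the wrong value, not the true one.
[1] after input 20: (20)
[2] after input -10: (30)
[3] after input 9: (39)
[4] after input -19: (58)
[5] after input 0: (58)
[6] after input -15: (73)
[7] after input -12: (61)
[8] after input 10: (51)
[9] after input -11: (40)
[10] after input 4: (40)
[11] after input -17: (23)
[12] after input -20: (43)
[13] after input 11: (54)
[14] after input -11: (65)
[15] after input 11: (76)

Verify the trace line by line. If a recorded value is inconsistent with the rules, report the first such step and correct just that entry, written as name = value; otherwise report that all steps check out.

Recomputing the run from the initial state:
step 1: acc = 20
step 2: acc = 30
step 3: acc = 39
step 4: acc = 58
step 5: acc = 58
step 6: acc = 73
step 7: acc = 61
step 8: acc = 51
step 9: acc = 40
step 10: acc = 36
step 11: acc = 19
step 12: acc = 39
step 13: acc = 50
step 14: acc = 61
step 15: acc = 72
The first disagreement with the trace is at step 10, where the value should be acc = 36.

step 10, acc = 36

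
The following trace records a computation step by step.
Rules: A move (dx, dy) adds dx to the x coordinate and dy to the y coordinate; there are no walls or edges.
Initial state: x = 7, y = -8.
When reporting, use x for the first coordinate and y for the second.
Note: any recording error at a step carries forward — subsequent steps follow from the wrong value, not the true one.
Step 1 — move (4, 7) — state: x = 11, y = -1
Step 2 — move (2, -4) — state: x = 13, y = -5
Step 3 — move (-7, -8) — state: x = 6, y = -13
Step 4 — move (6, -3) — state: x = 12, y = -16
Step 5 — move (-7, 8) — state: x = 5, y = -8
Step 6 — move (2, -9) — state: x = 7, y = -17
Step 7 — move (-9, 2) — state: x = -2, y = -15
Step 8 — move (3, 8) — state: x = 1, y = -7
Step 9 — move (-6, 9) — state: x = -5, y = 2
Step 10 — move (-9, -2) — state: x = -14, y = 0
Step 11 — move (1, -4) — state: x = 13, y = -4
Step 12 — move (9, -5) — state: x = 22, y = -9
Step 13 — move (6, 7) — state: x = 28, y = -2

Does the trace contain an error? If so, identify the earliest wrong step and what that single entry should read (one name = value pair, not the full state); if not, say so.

step 11, x = -13

Recomputing the run from the initial state:
step 1: x = 11, y = -1
step 2: x = 13, y = -5
step 3: x = 6, y = -13
step 4: x = 12, y = -16
step 5: x = 5, y = -8
step 6: x = 7, y = -17
step 7: x = -2, y = -15
step 8: x = 1, y = -7
step 9: x = -5, y = 2
step 10: x = -14, y = 0
step 11: x = -13, y = -4
step 12: x = -4, y = -9
step 13: x = 2, y = -2
The first disagreement with the trace is at step 11, where the value should be x = -13.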